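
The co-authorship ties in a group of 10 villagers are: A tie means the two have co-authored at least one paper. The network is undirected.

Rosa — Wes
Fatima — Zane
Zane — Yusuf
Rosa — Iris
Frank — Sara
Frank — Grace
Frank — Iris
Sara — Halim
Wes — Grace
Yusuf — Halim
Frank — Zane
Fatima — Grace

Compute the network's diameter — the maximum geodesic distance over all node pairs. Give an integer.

4

Eccentricity of each node (its greatest distance to any other): Fatima:3, Frank:2, Grace:3, Halim:4, Iris:3, Rosa:4, Sara:3, Wes:4, Yusuf:4, Zane:3.
The maximum eccentricity is 4, realized for instance by the pair Halim–Wes via Halim – Sara – Frank – Grace – Wes. So the diameter is 4.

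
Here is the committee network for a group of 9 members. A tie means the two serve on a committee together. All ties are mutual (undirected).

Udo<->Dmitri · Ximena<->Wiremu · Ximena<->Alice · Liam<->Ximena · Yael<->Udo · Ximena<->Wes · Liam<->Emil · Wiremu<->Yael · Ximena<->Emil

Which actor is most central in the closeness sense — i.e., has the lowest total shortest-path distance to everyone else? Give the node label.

Farness (sum of distances to all others) for each node — Alice:21, Dmitri:30, Emil:20, Liam:20, Udo:23, Wes:21, Wiremu:15, Ximena:14, Yael:18.
The smallest farness is 14, for Ximena, so Ximena has the highest closeness.

Ximena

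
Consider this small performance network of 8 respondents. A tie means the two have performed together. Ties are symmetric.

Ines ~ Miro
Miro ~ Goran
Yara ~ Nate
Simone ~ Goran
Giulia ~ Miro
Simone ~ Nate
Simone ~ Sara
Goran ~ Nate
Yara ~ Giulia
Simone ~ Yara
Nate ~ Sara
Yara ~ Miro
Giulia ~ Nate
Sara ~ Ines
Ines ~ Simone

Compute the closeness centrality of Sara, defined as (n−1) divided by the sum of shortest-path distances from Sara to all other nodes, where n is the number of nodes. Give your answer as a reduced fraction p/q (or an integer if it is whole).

Distances from Sara: Giulia:2, Goran:2, Ines:1, Miro:2, Nate:1, Simone:1, Yara:2. Sum = 11.
n = 8, so closeness = 7/11.

7/11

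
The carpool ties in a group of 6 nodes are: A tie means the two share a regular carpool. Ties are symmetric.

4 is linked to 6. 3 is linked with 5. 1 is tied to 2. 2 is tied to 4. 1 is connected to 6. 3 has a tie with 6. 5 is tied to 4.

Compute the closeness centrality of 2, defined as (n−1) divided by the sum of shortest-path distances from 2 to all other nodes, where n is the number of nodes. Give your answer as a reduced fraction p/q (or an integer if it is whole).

5/9

Distances from 2: 1:1, 3:3, 4:1, 5:2, 6:2. Sum = 9.
n = 6, so closeness = 5/9.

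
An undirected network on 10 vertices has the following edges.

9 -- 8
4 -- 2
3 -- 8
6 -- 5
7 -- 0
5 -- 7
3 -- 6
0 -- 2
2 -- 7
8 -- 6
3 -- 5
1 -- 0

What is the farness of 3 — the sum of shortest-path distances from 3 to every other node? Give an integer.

21

Distances from 3: 0:3, 1:4, 2:3, 4:4, 5:1, 6:1, 7:2, 8:1, 9:2.
Sum = 3 + 4 + 3 + 4 + 1 + 1 + 2 + 1 + 2 = 21.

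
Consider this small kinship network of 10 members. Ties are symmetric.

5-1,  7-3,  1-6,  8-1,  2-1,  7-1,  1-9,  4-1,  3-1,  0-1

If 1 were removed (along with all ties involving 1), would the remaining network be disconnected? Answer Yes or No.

Removing 1 leaves {3 and 7} with no path to {2}, so the network splits into 8 components. 1 is a cut vertex.

Yes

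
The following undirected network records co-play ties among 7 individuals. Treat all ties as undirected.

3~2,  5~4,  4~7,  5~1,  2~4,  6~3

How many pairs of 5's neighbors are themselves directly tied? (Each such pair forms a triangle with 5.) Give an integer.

5's neighbors are 1 and 4, but none of them are tied to each other, so no triangle contains 5.

0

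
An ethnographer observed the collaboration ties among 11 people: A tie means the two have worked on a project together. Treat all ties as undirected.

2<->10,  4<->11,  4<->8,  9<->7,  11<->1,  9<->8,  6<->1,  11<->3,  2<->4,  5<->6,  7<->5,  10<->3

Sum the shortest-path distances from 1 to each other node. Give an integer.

Distances from 1: 2:3, 3:2, 4:2, 5:2, 6:1, 7:3, 8:3, 9:4, 10:3, 11:1.
Sum = 3 + 2 + 2 + 2 + 1 + 3 + 3 + 4 + 3 + 1 = 24.

24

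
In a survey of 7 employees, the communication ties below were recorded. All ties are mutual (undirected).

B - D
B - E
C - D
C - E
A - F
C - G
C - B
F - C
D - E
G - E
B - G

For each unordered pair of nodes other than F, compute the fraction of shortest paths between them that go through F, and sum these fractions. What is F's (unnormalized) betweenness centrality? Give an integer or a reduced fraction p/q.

5

Pairs whose geodesics pass through F — A–D: 1; A–G: 1; A–C: 1; A–E: 1; A–B: 1.
All other pairs contribute 0.
Summing the contributions gives betweenness(F) = 5.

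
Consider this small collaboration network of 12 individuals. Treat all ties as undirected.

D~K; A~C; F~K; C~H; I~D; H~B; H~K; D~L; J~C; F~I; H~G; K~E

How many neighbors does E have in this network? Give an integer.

1

E is directly tied to K. That is 1 neighbor, so the degree of E is 1.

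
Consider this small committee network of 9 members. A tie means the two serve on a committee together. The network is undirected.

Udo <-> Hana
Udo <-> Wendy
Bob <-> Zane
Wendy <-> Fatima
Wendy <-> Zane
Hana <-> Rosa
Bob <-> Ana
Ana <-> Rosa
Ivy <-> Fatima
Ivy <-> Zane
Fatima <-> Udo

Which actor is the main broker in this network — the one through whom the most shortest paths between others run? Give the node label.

Unnormalized betweenness of each node: Ana:7/2, Bob:31/6, Fatima:3, Hana:29/6, Ivy:4/3, Rosa:10/3, Udo:41/6, Wendy:13/3, Zane:23/3.
Zane has the largest value, 23/3, making it the main broker — the node through which the most shortest paths run.

Zane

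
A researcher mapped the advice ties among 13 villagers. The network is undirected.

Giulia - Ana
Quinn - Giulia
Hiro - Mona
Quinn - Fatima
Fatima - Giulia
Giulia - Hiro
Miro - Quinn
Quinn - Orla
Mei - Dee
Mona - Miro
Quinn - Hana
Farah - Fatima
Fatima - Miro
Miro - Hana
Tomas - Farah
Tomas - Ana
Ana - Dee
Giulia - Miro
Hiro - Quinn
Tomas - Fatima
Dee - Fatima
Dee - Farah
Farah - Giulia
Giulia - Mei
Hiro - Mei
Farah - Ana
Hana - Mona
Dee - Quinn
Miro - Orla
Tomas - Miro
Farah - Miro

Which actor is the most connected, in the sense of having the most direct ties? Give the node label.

Degrees — Ana:4, Dee:5, Farah:6, Fatima:6, Giulia:7, Hana:3, Hiro:4, Mei:3, Miro:8, Mona:3, Orla:2, Quinn:7, Tomas:4.
The maximum is 8, attained only by Miro.

Miro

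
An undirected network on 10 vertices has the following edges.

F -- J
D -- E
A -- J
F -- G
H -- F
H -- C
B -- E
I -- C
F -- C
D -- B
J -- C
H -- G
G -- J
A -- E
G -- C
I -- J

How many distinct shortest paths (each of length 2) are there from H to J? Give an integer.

3

The shortest distance is 2. The length-2 paths are: H–G–J; H–C–J; H–F–J.
That gives 3 distinct shortest paths.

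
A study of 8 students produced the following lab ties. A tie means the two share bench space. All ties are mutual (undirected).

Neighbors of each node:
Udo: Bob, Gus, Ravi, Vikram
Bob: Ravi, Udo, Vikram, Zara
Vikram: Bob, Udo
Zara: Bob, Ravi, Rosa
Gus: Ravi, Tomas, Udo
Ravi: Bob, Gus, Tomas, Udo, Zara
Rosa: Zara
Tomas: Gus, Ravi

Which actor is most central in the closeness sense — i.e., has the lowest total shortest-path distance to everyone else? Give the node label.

Ravi

Farness (sum of distances to all others) for each node — Bob:10, Gus:12, Ravi:9, Rosa:17, Tomas:14, Udo:11, Vikram:14, Zara:11.
The smallest farness is 9, for Ravi, so Ravi has the highest closeness.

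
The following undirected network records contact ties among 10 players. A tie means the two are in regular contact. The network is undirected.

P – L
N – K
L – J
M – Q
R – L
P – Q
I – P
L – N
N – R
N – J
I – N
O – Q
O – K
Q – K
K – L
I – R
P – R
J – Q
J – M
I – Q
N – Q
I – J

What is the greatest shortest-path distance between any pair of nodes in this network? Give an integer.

Eccentricity of each node (its greatest distance to any other): I:2, J:2, K:2, L:2, M:3, N:2, O:3, P:2, Q:2, R:3.
The maximum eccentricity is 3, realized for instance by the pair O–R via O – K – L – R. So the diameter is 3.

3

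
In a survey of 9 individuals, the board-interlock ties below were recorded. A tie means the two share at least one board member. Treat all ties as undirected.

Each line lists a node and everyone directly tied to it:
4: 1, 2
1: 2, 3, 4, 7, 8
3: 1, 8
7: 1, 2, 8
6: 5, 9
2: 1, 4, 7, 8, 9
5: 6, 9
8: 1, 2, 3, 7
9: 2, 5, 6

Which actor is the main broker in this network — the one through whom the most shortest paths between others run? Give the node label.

Unnormalized betweenness of each node: 1:9/2, 2:16, 3:0, 4:0, 5:0, 6:0, 7:0, 8:5/2, 9:12.
2 has the largest value, 16, making it the main broker — the node through which the most shortest paths run.

2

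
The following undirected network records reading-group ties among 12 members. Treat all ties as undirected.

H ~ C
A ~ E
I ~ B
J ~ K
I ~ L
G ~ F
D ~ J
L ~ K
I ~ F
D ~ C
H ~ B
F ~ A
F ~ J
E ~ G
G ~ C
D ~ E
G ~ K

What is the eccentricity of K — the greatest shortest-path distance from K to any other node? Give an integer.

3

Distances from K: A:3, B:3, C:2, D:2, E:2, F:2, G:1, H:3, I:2, J:1, L:1.
The largest is 3 (to A, B, and H), so the eccentricity of K is 3.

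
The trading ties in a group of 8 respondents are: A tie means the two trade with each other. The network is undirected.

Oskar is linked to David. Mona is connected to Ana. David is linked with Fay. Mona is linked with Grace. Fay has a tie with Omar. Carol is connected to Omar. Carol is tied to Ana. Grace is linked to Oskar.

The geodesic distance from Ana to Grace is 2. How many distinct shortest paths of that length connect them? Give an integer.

1

The shortest distance is 2, and the only length-2 path is Ana–Mona–Grace. So there is exactly 1 shortest path.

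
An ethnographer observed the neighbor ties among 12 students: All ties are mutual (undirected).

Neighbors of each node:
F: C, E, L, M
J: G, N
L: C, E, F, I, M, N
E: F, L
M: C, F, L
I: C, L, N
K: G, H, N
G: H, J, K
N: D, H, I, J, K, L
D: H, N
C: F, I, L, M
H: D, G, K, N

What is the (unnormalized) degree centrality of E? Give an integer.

2

E is directly tied to F and L. That is 2 neighbors, so the degree of E is 2.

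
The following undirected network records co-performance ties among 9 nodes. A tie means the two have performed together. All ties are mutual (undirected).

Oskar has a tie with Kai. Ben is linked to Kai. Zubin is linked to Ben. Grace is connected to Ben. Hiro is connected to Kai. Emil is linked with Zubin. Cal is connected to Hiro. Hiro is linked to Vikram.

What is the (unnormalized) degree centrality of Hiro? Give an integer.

Hiro is directly tied to Cal, Kai, and Vikram. That is 3 neighbors, so the degree of Hiro is 3.

3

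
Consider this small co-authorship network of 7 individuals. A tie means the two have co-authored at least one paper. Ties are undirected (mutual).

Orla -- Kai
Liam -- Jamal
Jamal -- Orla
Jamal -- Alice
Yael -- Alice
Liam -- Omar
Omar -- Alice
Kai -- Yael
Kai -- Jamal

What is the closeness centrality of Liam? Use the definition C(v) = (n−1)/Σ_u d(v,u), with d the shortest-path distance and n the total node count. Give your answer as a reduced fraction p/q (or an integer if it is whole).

Distances from Liam: Alice:2, Jamal:1, Kai:2, Omar:1, Orla:2, Yael:3. Sum = 11.
n = 7, so closeness = 6/11.

6/11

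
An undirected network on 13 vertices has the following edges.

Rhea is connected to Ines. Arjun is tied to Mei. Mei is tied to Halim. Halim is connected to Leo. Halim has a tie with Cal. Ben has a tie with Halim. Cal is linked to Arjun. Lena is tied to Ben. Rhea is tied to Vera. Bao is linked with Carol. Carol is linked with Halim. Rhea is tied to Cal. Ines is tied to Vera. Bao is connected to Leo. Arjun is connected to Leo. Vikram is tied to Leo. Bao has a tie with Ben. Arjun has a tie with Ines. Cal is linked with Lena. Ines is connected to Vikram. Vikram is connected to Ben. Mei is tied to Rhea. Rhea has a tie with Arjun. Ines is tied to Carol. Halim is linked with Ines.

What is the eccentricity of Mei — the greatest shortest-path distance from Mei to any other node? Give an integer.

Distances from Mei: Arjun:1, Bao:3, Ben:2, Cal:2, Carol:2, Halim:1, Ines:2, Lena:3, Leo:2, Rhea:1, Vera:2, Vikram:3.
The largest is 3 (to Vikram, Bao, and Lena), so the eccentricity of Mei is 3.

3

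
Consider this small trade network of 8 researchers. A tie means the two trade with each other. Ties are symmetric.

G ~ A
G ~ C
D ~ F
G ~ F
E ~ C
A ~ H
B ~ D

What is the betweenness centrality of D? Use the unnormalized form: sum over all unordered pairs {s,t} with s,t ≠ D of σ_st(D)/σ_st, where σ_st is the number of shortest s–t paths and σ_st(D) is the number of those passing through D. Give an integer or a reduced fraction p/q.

Pairs whose geodesics pass through D — E–B: 1; H–B: 1; G–B: 1; B–A: 1; B–C: 1; B–F: 1.
All other pairs contribute 0.
Summing the contributions gives betweenness(D) = 6.

6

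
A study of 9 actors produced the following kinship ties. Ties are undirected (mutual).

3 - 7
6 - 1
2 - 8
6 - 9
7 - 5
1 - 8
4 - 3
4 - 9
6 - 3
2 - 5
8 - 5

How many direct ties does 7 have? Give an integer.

2

7 is directly tied to 3 and 5. That is 2 neighbors, so the degree of 7 is 2.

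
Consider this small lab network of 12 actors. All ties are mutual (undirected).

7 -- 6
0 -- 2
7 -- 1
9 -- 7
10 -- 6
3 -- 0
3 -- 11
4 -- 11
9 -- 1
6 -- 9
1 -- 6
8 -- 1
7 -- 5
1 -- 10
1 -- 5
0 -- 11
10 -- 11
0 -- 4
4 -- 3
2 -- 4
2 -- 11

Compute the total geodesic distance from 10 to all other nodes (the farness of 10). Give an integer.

19

Distances from 10: 0:2, 1:1, 2:2, 3:2, 4:2, 5:2, 6:1, 7:2, 8:2, 9:2, 11:1.
Sum = 2 + 1 + 2 + 2 + 2 + 2 + 1 + 2 + 2 + 2 + 1 = 19.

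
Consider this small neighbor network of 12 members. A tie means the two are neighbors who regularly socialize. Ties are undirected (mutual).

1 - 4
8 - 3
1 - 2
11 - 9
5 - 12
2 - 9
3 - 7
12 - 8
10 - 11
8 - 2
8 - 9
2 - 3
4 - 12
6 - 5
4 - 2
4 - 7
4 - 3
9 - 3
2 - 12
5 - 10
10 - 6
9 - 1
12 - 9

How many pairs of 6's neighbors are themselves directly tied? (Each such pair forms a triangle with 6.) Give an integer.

6's neighbors: 5 and 10.
Neighbor pairs that are themselves tied: 6–5–10. Each forms one triangle with 6, for 1 in total.

1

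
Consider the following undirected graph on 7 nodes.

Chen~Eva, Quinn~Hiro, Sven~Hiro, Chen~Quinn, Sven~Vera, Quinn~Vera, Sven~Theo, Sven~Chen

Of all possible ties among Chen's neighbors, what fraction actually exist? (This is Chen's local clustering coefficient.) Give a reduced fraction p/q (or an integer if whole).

Chen's neighbors: Eva, Quinn, and Sven (k = 3).
Possible neighbor pairs: C(3,2) = 3. Edges among them: none → e = 0.
Clustering(Chen) = 0/3 = 0.

0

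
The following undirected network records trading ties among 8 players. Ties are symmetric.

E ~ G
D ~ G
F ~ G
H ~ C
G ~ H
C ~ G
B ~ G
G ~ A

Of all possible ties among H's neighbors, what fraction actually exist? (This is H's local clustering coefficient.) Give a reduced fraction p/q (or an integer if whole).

1

H's neighbors: C and G (k = 2).
Possible neighbor pairs: C(2,2) = 1. Edges among them: C–G → e = 1.
Clustering(H) = 1/1.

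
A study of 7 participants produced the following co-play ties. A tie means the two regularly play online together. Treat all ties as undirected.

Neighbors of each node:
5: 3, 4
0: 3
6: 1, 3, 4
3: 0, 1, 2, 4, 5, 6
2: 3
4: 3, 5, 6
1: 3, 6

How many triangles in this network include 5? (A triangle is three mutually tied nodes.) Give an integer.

1

5's neighbors: 3 and 4.
Neighbor pairs that are themselves tied: 5–3–4. Each forms one triangle with 5, for 1 in total.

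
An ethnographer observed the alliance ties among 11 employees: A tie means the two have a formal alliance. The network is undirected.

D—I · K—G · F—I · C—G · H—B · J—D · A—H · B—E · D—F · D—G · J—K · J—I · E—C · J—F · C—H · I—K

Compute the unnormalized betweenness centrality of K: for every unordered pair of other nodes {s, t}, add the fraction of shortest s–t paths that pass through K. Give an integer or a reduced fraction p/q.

Pairs whose geodesics pass through K — G–J: 1/2; G–I: 1/2; J–C: 1/2; J–H: 1/2; J–E: 1/2; J–B: 2/4; J–A: 1/2; I–C: 1/2; I–H: 1/2; I–E: 1/2; I–B: 2/4; I–A: 1/2.
All other pairs contribute 0.
Summing the contributions gives betweenness(K) = 6.

6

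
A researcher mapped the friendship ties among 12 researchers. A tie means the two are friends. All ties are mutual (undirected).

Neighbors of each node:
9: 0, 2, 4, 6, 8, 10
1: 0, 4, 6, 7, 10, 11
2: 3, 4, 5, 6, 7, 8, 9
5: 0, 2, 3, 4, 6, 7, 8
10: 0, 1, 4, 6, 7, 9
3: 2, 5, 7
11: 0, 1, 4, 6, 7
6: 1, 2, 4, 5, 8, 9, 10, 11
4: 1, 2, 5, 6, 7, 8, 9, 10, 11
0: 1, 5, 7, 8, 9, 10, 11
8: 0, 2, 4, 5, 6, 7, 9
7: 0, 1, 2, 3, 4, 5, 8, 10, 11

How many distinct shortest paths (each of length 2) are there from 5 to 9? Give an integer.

The shortest distance is 2. The length-2 paths are: 5–2–9; 5–8–9; 5–6–9; 5–0–9; 5–4–9.
That gives 5 distinct shortest paths.

5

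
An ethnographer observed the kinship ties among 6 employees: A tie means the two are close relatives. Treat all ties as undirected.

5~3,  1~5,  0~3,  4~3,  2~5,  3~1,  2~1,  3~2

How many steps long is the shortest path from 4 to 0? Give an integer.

2

One shortest route is 4 – 3 – 0, which uses 2 edges, and 4 and 0 are not directly tied, so nothing shorter exists. So d(4,0) = 2.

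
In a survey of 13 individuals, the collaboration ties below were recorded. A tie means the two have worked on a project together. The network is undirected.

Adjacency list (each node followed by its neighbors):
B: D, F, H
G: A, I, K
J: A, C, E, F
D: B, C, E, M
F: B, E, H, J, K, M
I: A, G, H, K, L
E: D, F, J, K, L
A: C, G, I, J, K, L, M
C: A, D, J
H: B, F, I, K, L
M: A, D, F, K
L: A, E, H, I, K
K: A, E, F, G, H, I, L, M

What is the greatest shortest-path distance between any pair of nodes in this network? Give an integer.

Eccentricity of each node (its greatest distance to any other): A:3, B:3, C:3, D:3, E:2, F:2, G:3, H:3, I:3, J:2, K:2, L:2, M:2.
The maximum eccentricity is 3, realized for instance by the pair I–D via I – K – M – D. So the diameter is 3.

3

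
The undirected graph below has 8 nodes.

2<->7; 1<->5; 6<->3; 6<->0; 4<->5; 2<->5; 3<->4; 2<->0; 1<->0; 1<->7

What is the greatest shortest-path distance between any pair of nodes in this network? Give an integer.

4

Eccentricity of each node (its greatest distance to any other): 0:3, 1:3, 2:3, 3:4, 4:3, 5:3, 6:3, 7:4.
The maximum eccentricity is 4, realized for instance by the pair 7–3 via 7 – 1 – 5 – 4 – 3. So the diameter is 4.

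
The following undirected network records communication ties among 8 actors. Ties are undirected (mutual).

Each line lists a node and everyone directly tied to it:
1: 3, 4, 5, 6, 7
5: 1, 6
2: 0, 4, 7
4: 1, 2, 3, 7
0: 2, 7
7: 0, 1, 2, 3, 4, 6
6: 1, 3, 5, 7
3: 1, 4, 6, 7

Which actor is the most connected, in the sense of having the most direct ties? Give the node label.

7

Degrees — 0:2, 1:5, 2:3, 3:4, 4:4, 5:2, 6:4, 7:6.
The maximum is 6, attained only by 7.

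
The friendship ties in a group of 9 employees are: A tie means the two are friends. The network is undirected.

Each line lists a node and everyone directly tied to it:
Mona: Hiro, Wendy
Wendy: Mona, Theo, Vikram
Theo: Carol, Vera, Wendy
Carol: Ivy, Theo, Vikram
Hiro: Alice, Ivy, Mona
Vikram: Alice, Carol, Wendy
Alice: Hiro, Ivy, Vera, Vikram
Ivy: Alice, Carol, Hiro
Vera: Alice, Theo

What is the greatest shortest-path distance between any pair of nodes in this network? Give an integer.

3

Eccentricity of each node (its greatest distance to any other): Alice:2, Carol:3, Hiro:3, Ivy:3, Mona:3, Theo:3, Vera:3, Vikram:2, Wendy:3.
The maximum eccentricity is 3, realized for instance by the pair Carol–Mona via Carol – Theo – Wendy – Mona. So the diameter is 3.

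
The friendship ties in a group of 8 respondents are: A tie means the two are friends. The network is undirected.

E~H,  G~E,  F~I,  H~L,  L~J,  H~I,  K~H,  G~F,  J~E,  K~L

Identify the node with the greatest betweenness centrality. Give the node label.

Unnormalized betweenness of each node: E:6, F:1, G:2, H:9, I:3, J:1, K:0, L:2.
H has the largest value, 9, making it the main broker — the node through which the most shortest paths run.

H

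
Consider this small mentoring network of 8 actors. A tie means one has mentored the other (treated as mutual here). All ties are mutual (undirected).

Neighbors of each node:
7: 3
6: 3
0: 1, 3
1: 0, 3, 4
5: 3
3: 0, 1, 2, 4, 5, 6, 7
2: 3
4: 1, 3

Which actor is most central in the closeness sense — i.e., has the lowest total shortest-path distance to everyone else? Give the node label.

Farness (sum of distances to all others) for each node — 0:12, 1:11, 2:13, 3:7, 4:12, 5:13, 6:13, 7:13.
The smallest farness is 7, for 3, so 3 has the highest closeness.

3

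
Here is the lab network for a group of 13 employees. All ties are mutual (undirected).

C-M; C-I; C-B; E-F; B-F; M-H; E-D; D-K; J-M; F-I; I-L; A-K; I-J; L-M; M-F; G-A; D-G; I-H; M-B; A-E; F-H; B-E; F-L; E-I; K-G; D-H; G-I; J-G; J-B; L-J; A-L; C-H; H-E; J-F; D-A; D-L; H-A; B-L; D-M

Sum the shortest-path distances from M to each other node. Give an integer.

Distances from M: A:2, B:1, C:1, D:1, E:2, F:1, G:2, H:1, I:2, J:1, K:2, L:1.
Sum = 2 + 1 + 1 + 1 + 2 + 1 + 2 + 1 + 2 + 1 + 2 + 1 = 17.

17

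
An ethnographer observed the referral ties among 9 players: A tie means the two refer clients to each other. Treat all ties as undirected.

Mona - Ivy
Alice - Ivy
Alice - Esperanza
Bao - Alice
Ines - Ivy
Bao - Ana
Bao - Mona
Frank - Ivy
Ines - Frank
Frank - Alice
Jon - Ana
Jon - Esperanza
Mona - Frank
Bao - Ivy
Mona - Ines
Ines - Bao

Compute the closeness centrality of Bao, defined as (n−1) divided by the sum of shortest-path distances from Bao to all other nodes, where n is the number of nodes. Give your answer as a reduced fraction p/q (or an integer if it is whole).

Distances from Bao: Alice:1, Ana:1, Esperanza:2, Frank:2, Ines:1, Ivy:1, Jon:2, Mona:1. Sum = 11.
n = 9, so closeness = 8/11.

8/11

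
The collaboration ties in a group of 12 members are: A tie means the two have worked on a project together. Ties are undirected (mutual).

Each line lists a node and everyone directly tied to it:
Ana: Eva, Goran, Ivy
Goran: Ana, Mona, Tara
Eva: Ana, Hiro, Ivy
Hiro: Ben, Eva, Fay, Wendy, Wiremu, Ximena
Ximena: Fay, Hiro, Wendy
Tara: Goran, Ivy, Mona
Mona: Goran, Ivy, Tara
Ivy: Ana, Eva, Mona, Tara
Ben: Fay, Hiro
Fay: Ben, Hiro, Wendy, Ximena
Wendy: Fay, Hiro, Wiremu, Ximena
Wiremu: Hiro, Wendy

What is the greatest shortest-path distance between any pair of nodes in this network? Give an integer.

Eccentricity of each node (its greatest distance to any other): Ana:3, Ben:4, Eva:2, Fay:4, Goran:4, Hiro:3, Ivy:3, Mona:4, Tara:4, Wendy:4, Wiremu:4, Ximena:4.
The maximum eccentricity is 4, realized for instance by the pair Ximena–Mona via Ximena – Hiro – Eva – Ivy – Mona. So the diameter is 4.

4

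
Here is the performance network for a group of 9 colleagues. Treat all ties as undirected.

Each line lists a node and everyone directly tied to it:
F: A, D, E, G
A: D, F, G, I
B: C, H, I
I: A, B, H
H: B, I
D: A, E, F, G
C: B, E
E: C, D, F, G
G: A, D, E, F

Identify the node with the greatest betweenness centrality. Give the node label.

A

Unnormalized betweenness of each node: A:33/4, B:7/2, C:15/4, D:5/6, E:21/4, F:5/6, G:5/6, H:0, I:27/4.
A has the largest value, 33/4, making it the main broker — the node through which the most shortest paths run.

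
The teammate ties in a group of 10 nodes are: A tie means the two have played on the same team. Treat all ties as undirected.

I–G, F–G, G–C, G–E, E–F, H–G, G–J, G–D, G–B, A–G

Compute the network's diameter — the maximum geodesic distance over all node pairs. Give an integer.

Eccentricity of each node (its greatest distance to any other): A:2, B:2, C:2, D:2, E:2, F:2, G:1, H:2, I:2, J:2.
The maximum eccentricity is 2, realized for instance by the pair I–F via I – G – F. So the diameter is 2.

2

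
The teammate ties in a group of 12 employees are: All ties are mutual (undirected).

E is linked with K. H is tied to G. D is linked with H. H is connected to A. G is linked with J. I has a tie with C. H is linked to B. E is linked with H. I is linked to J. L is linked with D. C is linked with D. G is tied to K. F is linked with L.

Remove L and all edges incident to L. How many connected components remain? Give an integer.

2

Without L, the remaining ties split the others into: {A, B, C, D, E, G, H, I, J, K}; {F}.
That's 2 separate components.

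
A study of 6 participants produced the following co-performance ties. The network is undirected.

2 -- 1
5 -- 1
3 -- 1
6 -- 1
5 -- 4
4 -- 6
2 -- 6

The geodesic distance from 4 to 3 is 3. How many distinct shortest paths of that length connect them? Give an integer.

2

The shortest distance is 3. The length-3 paths are: 4–5–1–3; 4–6–1–3.
That gives 2 distinct shortest paths.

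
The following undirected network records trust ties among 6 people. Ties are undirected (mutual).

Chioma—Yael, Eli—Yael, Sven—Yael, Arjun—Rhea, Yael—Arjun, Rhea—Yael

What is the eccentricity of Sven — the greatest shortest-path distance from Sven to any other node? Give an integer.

2

Distances from Sven: Arjun:2, Chioma:2, Eli:2, Rhea:2, Yael:1.
The largest is 2 (to Eli, Chioma, Rhea, and Arjun), so the eccentricity of Sven is 2.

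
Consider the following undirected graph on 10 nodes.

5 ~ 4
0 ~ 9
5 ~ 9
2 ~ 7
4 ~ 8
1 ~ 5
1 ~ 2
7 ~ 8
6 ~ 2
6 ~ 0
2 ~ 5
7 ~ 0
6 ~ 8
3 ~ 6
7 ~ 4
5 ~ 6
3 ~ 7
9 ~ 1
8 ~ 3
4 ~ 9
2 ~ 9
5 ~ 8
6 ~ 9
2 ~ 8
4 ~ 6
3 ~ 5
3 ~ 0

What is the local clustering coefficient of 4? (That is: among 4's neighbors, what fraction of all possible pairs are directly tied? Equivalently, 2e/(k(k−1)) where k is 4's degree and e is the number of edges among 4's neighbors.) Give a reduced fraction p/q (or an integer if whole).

3/5

4's neighbors: 5, 6, 7, 8, and 9 (k = 5).
Possible neighbor pairs: C(5,2) = 10. Edges among them: 5–6, 5–8, 5–9, 6–8, 6–9, 7–8 → e = 6.
Clustering(4) = 6/10 = 3/5.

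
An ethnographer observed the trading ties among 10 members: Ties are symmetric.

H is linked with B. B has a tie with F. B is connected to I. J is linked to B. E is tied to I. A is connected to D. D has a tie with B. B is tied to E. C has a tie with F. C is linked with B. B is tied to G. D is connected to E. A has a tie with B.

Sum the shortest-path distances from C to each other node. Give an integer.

Distances from C: A:2, B:1, D:2, E:2, F:1, G:2, H:2, I:2, J:2.
Sum = 2 + 1 + 2 + 2 + 1 + 2 + 2 + 2 + 2 = 16.

16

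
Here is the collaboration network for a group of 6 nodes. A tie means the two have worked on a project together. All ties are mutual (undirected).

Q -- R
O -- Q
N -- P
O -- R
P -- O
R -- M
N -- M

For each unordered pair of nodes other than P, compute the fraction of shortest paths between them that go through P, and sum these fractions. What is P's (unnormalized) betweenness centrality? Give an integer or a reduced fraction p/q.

3/2

Pairs whose geodesics pass through P — Q–N: 1/2; O–N: 1.
All other pairs contribute 0.
Summing the contributions gives betweenness(P) = 3/2.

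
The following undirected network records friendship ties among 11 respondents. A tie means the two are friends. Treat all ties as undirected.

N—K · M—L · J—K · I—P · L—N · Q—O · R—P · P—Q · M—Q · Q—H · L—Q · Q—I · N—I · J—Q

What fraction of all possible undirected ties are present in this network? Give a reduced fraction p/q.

14/55

There are 14 edges and 11 nodes, so the maximum possible is C(11,2) = 55.
Density = 14/55.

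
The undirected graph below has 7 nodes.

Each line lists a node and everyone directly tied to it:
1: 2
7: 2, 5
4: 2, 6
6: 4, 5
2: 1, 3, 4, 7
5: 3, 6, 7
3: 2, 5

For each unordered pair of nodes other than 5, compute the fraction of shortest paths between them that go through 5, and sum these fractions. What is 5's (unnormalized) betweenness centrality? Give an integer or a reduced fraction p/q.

5/2

Pairs whose geodesics pass through 5 — 7–3: 1/2; 7–6: 1; 3–6: 1.
All other pairs contribute 0.
Summing the contributions gives betweenness(5) = 5/2.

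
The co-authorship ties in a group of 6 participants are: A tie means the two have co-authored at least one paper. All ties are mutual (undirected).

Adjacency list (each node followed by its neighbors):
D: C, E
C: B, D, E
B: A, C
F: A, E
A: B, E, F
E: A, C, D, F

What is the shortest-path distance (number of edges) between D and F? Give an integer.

One shortest route is D – E – F, which uses 2 edges, and D and F are not directly tied, so nothing shorter exists. So d(D,F) = 2.

2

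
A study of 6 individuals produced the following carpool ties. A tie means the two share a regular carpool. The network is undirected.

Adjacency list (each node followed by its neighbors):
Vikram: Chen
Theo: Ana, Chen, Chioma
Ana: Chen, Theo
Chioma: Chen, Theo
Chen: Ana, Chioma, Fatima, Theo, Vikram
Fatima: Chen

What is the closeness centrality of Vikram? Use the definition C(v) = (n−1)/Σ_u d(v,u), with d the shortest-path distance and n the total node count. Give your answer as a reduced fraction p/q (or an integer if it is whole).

Distances from Vikram: Ana:2, Chen:1, Chioma:2, Fatima:2, Theo:2. Sum = 9.
n = 6, so closeness = 5/9.

5/9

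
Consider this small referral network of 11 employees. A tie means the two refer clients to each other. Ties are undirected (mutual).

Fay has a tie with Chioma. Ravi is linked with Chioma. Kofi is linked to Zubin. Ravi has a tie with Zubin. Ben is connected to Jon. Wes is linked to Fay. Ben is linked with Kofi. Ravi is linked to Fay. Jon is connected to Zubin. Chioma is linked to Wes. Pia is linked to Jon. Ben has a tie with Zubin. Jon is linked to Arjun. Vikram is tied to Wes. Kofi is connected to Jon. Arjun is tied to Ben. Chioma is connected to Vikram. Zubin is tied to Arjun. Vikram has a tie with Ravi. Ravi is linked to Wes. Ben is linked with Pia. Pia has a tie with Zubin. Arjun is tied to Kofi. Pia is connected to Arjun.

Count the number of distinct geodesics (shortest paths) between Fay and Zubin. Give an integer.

1

The shortest distance is 2, and the only length-2 path is Fay–Ravi–Zubin. So there is exactly 1 shortest path.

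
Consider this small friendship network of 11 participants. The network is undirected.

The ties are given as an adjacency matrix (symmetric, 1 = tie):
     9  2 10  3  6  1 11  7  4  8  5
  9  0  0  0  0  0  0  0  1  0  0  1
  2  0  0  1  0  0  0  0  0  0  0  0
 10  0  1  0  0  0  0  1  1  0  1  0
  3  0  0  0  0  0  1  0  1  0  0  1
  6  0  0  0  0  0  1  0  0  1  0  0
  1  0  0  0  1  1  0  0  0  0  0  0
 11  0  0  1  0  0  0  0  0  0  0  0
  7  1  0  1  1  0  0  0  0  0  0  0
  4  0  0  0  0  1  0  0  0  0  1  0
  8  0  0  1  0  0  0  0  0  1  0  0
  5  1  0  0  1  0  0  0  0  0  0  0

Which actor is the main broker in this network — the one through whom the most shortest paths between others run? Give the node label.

10

Unnormalized betweenness of each node: 1:6, 2:0, 3:25/2, 4:5, 5:3/2, 6:4, 7:35/2, 8:8, 9:5/2, 10:23, 11:0.
10 has the largest value, 23, making it the main broker — the node through which the most shortest paths run.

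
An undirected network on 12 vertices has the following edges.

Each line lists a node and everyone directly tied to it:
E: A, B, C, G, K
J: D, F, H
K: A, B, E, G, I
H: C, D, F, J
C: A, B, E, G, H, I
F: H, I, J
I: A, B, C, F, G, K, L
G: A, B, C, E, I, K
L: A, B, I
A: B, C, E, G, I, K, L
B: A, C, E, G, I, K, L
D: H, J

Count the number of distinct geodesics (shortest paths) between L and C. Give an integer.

The shortest distance is 2. The length-2 paths are: L–A–C; L–B–C; L–I–C.
That gives 3 distinct shortest paths.

3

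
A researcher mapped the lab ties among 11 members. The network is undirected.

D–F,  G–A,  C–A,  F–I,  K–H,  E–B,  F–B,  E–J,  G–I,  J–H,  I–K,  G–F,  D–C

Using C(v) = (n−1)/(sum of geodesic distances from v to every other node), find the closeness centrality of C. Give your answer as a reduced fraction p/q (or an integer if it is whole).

1/3

Distances from C: A:1, B:3, D:1, E:4, F:2, G:2, H:5, I:3, J:5, K:4. Sum = 30.
n = 11, so closeness = 10/30 = 1/3.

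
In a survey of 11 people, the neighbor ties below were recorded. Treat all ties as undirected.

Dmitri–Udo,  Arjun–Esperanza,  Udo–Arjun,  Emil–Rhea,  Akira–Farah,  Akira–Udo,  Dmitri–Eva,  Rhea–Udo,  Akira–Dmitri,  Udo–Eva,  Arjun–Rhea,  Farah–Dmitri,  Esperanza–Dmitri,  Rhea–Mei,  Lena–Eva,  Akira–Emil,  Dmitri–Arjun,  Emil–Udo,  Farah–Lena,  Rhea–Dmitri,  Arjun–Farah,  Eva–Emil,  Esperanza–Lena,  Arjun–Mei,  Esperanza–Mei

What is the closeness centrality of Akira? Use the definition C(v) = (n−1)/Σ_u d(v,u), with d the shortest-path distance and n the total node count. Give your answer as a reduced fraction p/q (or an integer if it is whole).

10/17

Distances from Akira: Arjun:2, Dmitri:1, Emil:1, Esperanza:2, Eva:2, Farah:1, Lena:2, Mei:3, Rhea:2, Udo:1. Sum = 17.
n = 11, so closeness = 10/17.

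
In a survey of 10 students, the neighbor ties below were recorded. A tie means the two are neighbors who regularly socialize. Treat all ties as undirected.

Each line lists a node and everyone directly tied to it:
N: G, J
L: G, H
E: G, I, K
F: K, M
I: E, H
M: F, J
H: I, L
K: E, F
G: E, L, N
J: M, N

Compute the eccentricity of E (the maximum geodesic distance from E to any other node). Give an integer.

3

Distances from E: F:2, G:1, H:2, I:1, J:3, K:1, L:2, M:3, N:2.
The largest is 3 (to J and M), so the eccentricity of E is 3.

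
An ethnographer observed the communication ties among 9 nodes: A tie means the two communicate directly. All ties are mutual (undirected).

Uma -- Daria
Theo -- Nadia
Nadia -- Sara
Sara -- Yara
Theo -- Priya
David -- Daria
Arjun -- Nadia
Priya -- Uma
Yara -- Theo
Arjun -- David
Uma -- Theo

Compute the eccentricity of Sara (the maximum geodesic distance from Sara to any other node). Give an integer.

4

Distances from Sara: Arjun:2, Daria:4, David:3, Nadia:1, Priya:3, Theo:2, Uma:3, Yara:1.
The largest is 4 (to Daria), so the eccentricity of Sara is 4.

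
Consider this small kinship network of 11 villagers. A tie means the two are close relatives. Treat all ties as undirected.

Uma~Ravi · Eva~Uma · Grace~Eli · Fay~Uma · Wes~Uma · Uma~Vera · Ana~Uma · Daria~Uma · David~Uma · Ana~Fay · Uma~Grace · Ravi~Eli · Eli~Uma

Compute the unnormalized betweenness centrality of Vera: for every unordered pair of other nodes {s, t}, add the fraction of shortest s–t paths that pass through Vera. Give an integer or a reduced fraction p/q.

0

No shortest path between any pair of other nodes passes through Vera.
Summing the contributions gives betweenness(Vera) = 0.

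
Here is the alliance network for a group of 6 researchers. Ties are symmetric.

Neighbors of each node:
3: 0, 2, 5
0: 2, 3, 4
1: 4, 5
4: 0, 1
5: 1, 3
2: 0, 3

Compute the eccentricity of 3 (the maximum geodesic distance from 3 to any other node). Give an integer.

2

Distances from 3: 0:1, 1:2, 2:1, 4:2, 5:1.
The largest is 2 (to 1 and 4), so the eccentricity of 3 is 2.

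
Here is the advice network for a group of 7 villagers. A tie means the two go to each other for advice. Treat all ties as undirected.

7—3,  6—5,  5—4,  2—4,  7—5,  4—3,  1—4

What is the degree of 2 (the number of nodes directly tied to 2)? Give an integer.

2 is directly tied to 4. That is 1 neighbor, so the degree of 2 is 1.

1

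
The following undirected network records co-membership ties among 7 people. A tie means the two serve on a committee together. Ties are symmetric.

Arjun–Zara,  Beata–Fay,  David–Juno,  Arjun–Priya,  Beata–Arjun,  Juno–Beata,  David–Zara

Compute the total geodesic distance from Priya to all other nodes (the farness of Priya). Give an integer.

14

Distances from Priya: Arjun:1, Beata:2, David:3, Fay:3, Juno:3, Zara:2.
Sum = 1 + 2 + 3 + 3 + 3 + 2 = 14.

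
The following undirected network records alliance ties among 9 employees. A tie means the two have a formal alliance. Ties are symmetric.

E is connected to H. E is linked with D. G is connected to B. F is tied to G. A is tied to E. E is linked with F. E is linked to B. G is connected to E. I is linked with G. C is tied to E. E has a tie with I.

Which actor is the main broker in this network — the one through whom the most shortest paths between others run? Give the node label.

E

Unnormalized betweenness of each node: A:0, B:0, C:0, D:0, E:47/2, F:0, G:3/2, H:0, I:0.
E has the largest value, 47/2, making it the main broker — the node through which the most shortest paths run.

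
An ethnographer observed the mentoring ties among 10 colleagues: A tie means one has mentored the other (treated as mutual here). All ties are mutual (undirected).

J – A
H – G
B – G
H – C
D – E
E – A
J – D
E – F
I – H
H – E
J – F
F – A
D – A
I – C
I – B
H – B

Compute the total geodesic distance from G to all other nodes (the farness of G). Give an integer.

21

Distances from G: A:3, B:1, C:2, D:3, E:2, F:3, H:1, I:2, J:4.
Sum = 3 + 1 + 2 + 3 + 2 + 3 + 1 + 2 + 4 = 21.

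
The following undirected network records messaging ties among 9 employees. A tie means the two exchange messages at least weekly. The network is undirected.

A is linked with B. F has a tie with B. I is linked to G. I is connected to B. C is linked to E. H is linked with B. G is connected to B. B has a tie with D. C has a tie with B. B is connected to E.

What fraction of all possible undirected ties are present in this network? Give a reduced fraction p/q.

There are 10 edges and 9 nodes, so the maximum possible is C(9,2) = 36.
Density = 10/36 = 5/18.

5/18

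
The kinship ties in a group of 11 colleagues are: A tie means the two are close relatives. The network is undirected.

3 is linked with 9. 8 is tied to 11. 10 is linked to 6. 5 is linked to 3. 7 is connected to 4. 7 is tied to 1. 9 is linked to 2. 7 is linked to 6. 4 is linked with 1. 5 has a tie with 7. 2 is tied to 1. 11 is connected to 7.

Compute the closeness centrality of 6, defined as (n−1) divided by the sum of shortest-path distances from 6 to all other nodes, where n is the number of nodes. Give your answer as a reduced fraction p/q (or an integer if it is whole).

10/23

Distances from 6: 1:2, 2:3, 3:3, 4:2, 5:2, 7:1, 8:3, 9:4, 10:1, 11:2. Sum = 23.
n = 11, so closeness = 10/23.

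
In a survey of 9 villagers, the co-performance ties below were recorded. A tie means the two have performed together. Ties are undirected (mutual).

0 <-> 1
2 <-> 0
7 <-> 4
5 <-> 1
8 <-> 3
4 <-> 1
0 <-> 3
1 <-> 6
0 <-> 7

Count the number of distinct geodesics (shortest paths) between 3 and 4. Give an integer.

The shortest distance is 3. The length-3 paths are: 3–0–1–4; 3–0–7–4.
That gives 2 distinct shortest paths.

2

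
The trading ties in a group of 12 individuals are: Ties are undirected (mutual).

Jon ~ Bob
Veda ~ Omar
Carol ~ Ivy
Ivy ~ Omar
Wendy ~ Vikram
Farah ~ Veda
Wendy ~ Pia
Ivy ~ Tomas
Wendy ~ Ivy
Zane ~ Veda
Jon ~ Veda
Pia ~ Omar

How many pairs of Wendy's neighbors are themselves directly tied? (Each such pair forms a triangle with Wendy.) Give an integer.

0

Wendy's neighbors are Ivy, Pia, and Vikram, but none of them are tied to each other, so no triangle contains Wendy.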